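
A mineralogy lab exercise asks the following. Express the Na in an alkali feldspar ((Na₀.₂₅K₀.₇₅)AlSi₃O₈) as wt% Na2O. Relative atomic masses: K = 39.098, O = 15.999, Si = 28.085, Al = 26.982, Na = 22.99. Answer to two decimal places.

2.82 wt%

Molar mass of (Na₀.₂₅K₀.₇₅)AlSi₃O₈ = 0.25*22.99 + 0.75*39.098 + 1*26.982 + 3*28.085 + 8*15.999 = 274.300 g/mol.
Each formula unit contains 0.25 Na, equivalent to 0.25/2 = 0.1250 mol Na2O.
M(Na2O) = 2×22.99 + 1×15.999 = 61.979 g/mol.
Mass of Na2O per formula unit = 0.1250 × 61.979 = 7.747 g.
Na2O wt% = 7.747 / 274.300 × 100 = 2.82%.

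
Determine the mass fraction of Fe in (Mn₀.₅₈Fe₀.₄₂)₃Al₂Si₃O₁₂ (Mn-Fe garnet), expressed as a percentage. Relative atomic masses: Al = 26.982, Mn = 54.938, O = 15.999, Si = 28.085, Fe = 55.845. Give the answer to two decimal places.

14.18 mass %

M((Mn₀.₅₈Fe₀.₄₂)₃Al₂Si₃O₁₂) = 496.164 g/mol.
Fe contributes 1.26 × 55.845 = 70.365 g per mole.
70.365/496.164 = 0.1418 → 14.18%.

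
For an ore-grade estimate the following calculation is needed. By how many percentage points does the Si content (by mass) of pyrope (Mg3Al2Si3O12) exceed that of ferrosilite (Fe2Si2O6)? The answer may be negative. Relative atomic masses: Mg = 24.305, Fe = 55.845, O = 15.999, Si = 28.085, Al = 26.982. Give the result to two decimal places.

M(Mg3Al2Si3O12) = 403.122 g/mol, so wt% Si = 84.255/403.122 × 100 = 20.90%.
M(Fe2Si2O6) = 263.854 g/mol, so wt% Si = 56.170/263.854 × 100 = 21.29%.
20.90 − 21.29 = -0.39 pp.

-0.39 percentage points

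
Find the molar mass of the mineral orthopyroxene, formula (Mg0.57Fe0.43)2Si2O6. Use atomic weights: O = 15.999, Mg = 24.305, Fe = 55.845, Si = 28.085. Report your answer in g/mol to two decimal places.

M = 1.14*24.305 + 0.86*55.845 + 2*28.085 + 6*15.999

227.90 g/mol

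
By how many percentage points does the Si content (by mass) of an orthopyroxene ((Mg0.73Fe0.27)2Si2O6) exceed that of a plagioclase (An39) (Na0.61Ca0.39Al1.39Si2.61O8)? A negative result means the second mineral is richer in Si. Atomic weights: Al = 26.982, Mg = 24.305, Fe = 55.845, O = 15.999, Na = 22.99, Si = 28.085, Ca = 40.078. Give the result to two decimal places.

First mineral: 56.170 g Si in 217.806 g formula = 25.79 wt% Si.
Second mineral: 73.302 g Si in 268.453 g formula = 27.31 wt% Si.
25.79% − 27.31% gives a difference of -1.52 percentage points.

-1.52 percentage points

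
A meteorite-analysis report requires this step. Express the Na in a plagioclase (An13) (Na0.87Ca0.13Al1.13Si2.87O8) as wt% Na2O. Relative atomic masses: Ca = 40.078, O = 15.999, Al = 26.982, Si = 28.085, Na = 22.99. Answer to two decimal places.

10.20 wt%

Formula mass = 264.297 g/mol.
0.87 Na → 0.4350 mol Na2O per formula unit; M(Na2O) = 61.979, so Na2O mass = 26.961 g.
26.961/264.297 × 100 = 10.20 wt%.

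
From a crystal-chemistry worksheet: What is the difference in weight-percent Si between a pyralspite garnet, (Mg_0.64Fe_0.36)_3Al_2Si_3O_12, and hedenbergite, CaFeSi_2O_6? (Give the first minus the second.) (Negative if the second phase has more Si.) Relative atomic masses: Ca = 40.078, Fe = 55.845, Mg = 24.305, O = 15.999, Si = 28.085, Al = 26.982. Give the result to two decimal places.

-3.37 percentage points

First mineral: 84.255 g Si in 437.185 g formula = 19.27 wt% Si.
Second mineral: 56.170 g Si in 248.087 g formula = 22.64 wt% Si.
19.27% − 22.64% gives a difference of -3.37 percentage points.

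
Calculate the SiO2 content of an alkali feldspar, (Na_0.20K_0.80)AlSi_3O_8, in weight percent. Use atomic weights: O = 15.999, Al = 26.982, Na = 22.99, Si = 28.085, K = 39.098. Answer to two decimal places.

65.52 wt%

M((Na_0.20K_0.80)AlSi_3O_8) = 275.105 g/mol; M(SiO2) = 60.083 g/mol.
Moles SiO2 per formula unit = 3 Si ÷ 1 = 3.0000.
SiO2 fraction = (3.0000 × 60.083) / 275.105 = 180.249/275.105 = 0.6552.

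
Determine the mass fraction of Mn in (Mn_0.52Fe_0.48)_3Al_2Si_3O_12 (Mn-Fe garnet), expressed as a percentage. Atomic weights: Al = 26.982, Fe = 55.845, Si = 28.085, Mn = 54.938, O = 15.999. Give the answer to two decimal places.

M((Mn_0.52Fe_0.48)_3Al_2Si_3O_12) = 496.327 g/mol.
Mn contributes 1.56 × 54.938 = 85.703 g per mole.
85.703/496.327 = 0.1727 → 17.27%.

17.27 wt%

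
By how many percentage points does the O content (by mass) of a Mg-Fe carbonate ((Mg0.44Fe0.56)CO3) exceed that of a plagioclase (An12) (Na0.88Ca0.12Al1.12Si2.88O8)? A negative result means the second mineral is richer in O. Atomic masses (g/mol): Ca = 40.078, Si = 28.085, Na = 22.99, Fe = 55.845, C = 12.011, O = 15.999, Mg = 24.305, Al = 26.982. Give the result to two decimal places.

-1.39 percentage points

First mineral: 47.997 g O in 101.975 g formula = 47.07 wt% O.
Second mineral: 127.992 g O in 264.137 g formula = 48.46 wt% O.
47.07% − 48.46% gives a difference of -1.39 percentage points.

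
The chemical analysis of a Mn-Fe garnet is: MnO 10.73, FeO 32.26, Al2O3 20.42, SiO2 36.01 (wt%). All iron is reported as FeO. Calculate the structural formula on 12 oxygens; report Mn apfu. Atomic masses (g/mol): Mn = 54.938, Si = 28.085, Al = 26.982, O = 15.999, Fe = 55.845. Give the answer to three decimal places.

0.756 Mn apfu

MnO (M=70.937): mol = 0.15126; Mn = 0.15126, O = 0.15126.
FeO (M=71.844): mol = 0.44903; Fe = 0.44903, O = 0.44903.
Al2O3 (M=101.961): mol = 0.20027; Al = 0.40054, O = 0.60081.
SiO2 (M=60.083): mol = 0.59934; Si = 0.59934, O = 1.19868.
ΣO = 2.39978; factor = 12/ΣO = 5.00046.
Mn apfu = 0.15126 × 5.00046 = 0.756.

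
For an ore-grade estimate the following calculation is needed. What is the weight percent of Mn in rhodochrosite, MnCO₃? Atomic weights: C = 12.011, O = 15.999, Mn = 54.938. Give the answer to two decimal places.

M(MnCO₃) = 114.946 g/mol.
Mn contributes 1 × 54.938 = 54.938 g per mole.
54.938/114.946 = 0.4779 → 47.79%.

47.79 wt%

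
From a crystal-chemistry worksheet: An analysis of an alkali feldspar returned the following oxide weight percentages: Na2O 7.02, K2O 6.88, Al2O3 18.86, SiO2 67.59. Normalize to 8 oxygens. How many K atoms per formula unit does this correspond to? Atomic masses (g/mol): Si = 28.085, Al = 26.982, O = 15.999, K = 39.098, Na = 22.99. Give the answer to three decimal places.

0.391 K apfu

7.02 wt% Na2O ÷ 61.979 g/mol = 0.11326 mol, giving 0.22652 Na and 0.11326 O.
6.88 wt% K2O ÷ 94.195 g/mol = 0.07304 mol, giving 0.14608 K and 0.07304 O.
18.86 wt% Al2O3 ÷ 101.961 g/mol = 0.18497 mol, giving 0.36994 Al and 0.55491 O.
67.59 wt% SiO2 ÷ 60.083 g/mol = 1.12494 mol, giving 1.12494 Si and 2.24988 O.
Oxygen sums to 2.99109; scaling by 8/2.99109 = 2.67461 puts the formula on 8 O.
K: 0.14608 × 2.67461 = 0.391 atoms per formula unit.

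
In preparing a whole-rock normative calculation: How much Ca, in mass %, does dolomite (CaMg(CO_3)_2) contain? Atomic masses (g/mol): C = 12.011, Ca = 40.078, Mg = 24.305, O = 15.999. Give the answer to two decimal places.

21.73 mass %

Formula mass = 1*40.078 + 1*24.305 + 2*12.011 + 6*15.999 = 184.399 g/mol, of which 40.078 g is Ca.
So Ca makes up 40.078/184.399 = 0.2173 of the mass, i.e. 21.73%.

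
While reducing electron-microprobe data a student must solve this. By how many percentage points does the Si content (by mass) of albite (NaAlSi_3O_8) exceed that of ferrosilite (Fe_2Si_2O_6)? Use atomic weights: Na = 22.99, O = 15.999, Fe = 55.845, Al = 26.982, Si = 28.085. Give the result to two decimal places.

Si in NaAlSi_3O_8: molar mass 262.219 g/mol; 3×28.085 = 84.255 g → 32.13 wt%.
Si in Fe_2Si_2O_6: molar mass 263.854 g/mol; 2×28.085 = 56.170 g → 21.29 wt%.
Difference = 32.13 − 21.29 = 10.84 percentage points.

10.84 percentage points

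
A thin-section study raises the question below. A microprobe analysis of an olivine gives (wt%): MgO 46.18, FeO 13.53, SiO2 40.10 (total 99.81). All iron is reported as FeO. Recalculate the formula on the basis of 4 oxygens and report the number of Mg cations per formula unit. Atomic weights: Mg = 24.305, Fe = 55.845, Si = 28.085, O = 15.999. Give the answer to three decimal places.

MgO: 46.18/40.304 = 1.14579 mol → 1.14579 mol Mg, 1.14579 mol O.
FeO: 13.53/71.844 = 0.18832 mol → 0.18832 mol Fe, 0.18832 mol O.
SiO2: 40.10/60.083 = 0.66741 mol → 0.66741 mol Si, 1.33482 mol O.
Total oxygen = 2.66893 mol. Normalization factor = 4/2.66893 = 1.49873.
Mg per 4 O = 1.14579 × 1.49873 = 1.717.

1.717 Mg apfu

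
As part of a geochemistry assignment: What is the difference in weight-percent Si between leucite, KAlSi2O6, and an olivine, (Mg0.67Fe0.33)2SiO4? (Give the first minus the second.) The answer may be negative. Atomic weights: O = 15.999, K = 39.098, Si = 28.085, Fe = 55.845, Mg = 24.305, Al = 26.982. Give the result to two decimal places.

First mineral: 56.170 g Si in 218.244 g formula = 25.74 wt% Si.
Second mineral: 28.085 g Si in 161.507 g formula = 17.39 wt% Si.
25.74% − 17.39% gives a difference of 8.35 percentage points.

8.35 percentage points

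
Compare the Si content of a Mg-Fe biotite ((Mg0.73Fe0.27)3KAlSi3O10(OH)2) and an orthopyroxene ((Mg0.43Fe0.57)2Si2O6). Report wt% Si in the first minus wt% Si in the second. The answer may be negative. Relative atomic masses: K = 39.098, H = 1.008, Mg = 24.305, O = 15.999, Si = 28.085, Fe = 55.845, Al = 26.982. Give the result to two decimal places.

-4.70 percentage points

Si in (Mg0.73Fe0.27)3KAlSi3O10(OH)2: molar mass 442.801 g/mol; 3×28.085 = 84.255 g → 19.03 wt%.
Si in (Mg0.43Fe0.57)2Si2O6: molar mass 236.730 g/mol; 2×28.085 = 56.170 g → 23.73 wt%.
Difference = 19.03 − 23.73 = -4.70 percentage points.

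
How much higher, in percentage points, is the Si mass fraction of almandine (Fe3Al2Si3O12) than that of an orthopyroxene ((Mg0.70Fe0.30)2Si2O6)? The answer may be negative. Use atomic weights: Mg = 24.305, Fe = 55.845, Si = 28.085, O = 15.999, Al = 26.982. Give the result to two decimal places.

-8.64 percentage points

First mineral: 84.255 g Si in 497.742 g formula = 16.93 wt% Si.
Second mineral: 56.170 g Si in 219.698 g formula = 25.57 wt% Si.
16.93% − 25.57% gives a difference of -8.64 percentage points.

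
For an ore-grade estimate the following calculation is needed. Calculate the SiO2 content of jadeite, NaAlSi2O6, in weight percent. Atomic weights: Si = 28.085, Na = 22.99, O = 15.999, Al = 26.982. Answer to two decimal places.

59.45 wt%

Molar mass of NaAlSi2O6 = 1*22.99 + 1*26.982 + 2*28.085 + 6*15.999 = 202.136 g/mol.
Each formula unit contains 2 Si, equivalent to 2/1 = 2.0000 mol SiO2.
M(SiO2) = 1×28.085 + 2×15.999 = 60.083 g/mol.
Mass of SiO2 per formula unit = 2.0000 × 60.083 = 120.166 g.
SiO2 wt% = 120.166 / 202.136 × 100 = 59.45%.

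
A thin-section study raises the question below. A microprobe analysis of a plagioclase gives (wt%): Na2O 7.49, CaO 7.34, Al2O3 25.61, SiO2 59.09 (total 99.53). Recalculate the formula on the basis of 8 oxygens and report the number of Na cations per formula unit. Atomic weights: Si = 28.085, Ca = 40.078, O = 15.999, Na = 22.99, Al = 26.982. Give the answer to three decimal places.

0.651 Na apfu

Na2O: 7.49/61.979 = 0.12085 mol → 0.24170 mol Na, 0.12085 mol O.
CaO: 7.34/56.077 = 0.13089 mol → 0.13089 mol Ca, 0.13089 mol O.
Al2O3: 25.61/101.961 = 0.25117 mol → 0.50234 mol Al, 0.75351 mol O.
SiO2: 59.09/60.083 = 0.98347 mol → 0.98347 mol Si, 1.96694 mol O.
Total oxygen = 2.97219 mol. Normalization factor = 8/2.97219 = 2.69162.
Na per 8 O = 0.24170 × 2.69162 = 0.651.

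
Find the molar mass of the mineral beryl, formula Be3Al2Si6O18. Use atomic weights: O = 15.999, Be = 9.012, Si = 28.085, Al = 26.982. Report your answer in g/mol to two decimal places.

Be: 3 × 9.012 = 27.0360
Al: 2 × 26.982 = 53.9640
Si: 6 × 28.085 = 168.5100
O: 18 × 15.999 = 287.9820
Summing the contributions gives the formula mass.

537.49 g/mol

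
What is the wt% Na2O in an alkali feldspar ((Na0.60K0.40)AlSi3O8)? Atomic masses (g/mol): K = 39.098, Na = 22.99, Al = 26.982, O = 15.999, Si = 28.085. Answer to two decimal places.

6.92 wt%

Molar mass of (Na0.60K0.40)AlSi3O8 = 0.60*22.99 + 0.40*39.098 + 1*26.982 + 3*28.085 + 8*15.999 = 268.662 g/mol.
Each formula unit contains 0.60 Na, equivalent to 0.60/2 = 0.3000 mol Na2O.
M(Na2O) = 2×22.99 + 1×15.999 = 61.979 g/mol.
Mass of Na2O per formula unit = 0.3000 × 61.979 = 18.594 g.
Na2O wt% = 18.594 / 268.662 × 100 = 6.92%.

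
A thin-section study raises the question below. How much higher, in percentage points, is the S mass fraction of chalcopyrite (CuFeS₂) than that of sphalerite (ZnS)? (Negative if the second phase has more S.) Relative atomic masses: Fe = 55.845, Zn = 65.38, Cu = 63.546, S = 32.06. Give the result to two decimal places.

First mineral: 64.120 g S in 183.511 g formula = 34.94 wt% S.
Second mineral: 32.060 g S in 97.440 g formula = 32.90 wt% S.
34.94% − 32.90% gives a difference of 2.04 percentage points.

2.04 percentage points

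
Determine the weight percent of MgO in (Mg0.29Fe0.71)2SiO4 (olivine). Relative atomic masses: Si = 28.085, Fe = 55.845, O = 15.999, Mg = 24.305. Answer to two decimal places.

12.60 wt%

Molar mass of (Mg0.29Fe0.71)2SiO4 = 0.58*24.305 + 1.42*55.845 + 1*28.085 + 4*15.999 = 185.478 g/mol.
Each formula unit contains 0.58 Mg, equivalent to 0.58/1 = 0.5800 mol MgO.
M(MgO) = 1×24.305 + 1×15.999 = 40.304 g/mol.
Mass of MgO per formula unit = 0.5800 × 40.304 = 23.376 g.
MgO wt% = 23.376 / 185.478 × 100 = 12.60%.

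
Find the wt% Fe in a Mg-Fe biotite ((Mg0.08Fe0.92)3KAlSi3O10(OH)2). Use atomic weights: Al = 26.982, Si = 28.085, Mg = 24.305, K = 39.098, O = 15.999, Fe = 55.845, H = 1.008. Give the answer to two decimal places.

30.56 wt%

Molar mass of (Mg0.08Fe0.92)3KAlSi3O10(OH)2: 0.24*24.305 + 2.76*55.845 + 1*39.098 + 1*26.982 + 3*28.085 + 12*15.999 + 2*1.008 = 504.304 g/mol.
Mass of Fe per formula unit: 2.76 × 55.845 = 154.132 g.
Weight fraction Fe = 154.132 / 504.304 = 0.3056.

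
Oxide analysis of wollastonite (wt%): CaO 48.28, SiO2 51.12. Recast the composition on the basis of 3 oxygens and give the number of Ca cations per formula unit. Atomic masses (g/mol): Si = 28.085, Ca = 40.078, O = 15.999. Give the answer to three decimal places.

48.28 wt% CaO ÷ 56.077 g/mol = 0.86096 mol, giving 0.86096 Ca and 0.86096 O.
51.12 wt% SiO2 ÷ 60.083 g/mol = 0.85082 mol, giving 0.85082 Si and 1.70164 O.
Oxygen sums to 2.56260; scaling by 3/2.56260 = 1.17069 puts the formula on 3 O.
Ca: 0.86096 × 1.17069 = 1.008 atoms per formula unit.

1.008 Ca apfu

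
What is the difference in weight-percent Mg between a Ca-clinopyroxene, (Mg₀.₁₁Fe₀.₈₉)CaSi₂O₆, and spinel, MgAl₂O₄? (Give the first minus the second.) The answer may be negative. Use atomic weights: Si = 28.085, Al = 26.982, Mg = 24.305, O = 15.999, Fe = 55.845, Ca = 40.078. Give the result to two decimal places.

-15.99 percentage points

Mg in (Mg₀.₁₁Fe₀.₈₉)CaSi₂O₆: molar mass 244.618 g/mol; 0.11×24.305 = 2.674 g → 1.09 wt%.
Mg in MgAl₂O₄: molar mass 142.265 g/mol; 1×24.305 = 24.305 g → 17.08 wt%.
Difference = 1.09 − 17.08 = -15.99 percentage points.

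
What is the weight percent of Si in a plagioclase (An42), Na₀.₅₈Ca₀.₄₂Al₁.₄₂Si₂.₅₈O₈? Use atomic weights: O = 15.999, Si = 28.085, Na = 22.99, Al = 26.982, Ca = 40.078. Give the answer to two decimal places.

26.94 weight percent

M(Na₀.₅₈Ca₀.₄₂Al₁.₄₂Si₂.₅₈O₈) = 268.933 g/mol.
Si contributes 2.58 × 28.085 = 72.459 g per mole.
72.459/268.933 = 0.2694 → 26.94%.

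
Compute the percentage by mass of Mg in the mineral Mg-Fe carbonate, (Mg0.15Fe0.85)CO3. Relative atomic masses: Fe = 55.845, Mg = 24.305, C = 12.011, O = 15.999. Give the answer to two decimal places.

3.28 weight percent

Formula mass = 0.15·24.305 + 0.85·55.845 + 1·12.011 + 3·15.999 = 111.122 g/mol, of which 3.646 g is Mg.
So Mg makes up 3.646/111.122 = 0.0328 of the mass, i.e. 3.28%.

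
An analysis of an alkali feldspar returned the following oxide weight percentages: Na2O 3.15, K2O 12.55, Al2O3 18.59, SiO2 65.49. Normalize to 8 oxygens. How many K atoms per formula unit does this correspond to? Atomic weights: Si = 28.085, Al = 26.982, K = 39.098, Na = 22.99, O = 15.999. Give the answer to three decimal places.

Na2O: 3.15/61.979 = 0.05082 mol → 0.10164 mol Na, 0.05082 mol O.
K2O: 12.55/94.195 = 0.13323 mol → 0.26646 mol K, 0.13323 mol O.
Al2O3: 18.59/101.961 = 0.18232 mol → 0.36464 mol Al, 0.54696 mol O.
SiO2: 65.49/60.083 = 1.08999 mol → 1.08999 mol Si, 2.17998 mol O.
Total oxygen = 2.91099 mol. Normalization factor = 8/2.91099 = 2.74821.
K per 8 O = 0.26646 × 2.74821 = 0.732.

0.732 K apfu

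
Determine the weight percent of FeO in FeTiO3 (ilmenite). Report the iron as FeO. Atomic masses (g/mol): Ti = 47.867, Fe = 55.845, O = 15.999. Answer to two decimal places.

Formula mass = 151.709 g/mol.
1 Fe → 1.0000 mol FeO per formula unit; M(FeO) = 71.844, so FeO mass = 71.844 g.
71.844/151.709 × 100 = 47.36 wt%.

47.36 wt%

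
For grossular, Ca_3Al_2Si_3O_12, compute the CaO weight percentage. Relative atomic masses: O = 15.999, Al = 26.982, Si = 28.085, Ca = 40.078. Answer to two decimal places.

Formula mass = 450.441 g/mol.
3 Ca → 3.0000 mol CaO per formula unit; M(CaO) = 56.077, so CaO mass = 168.231 g.
168.231/450.441 × 100 = 37.35 wt%.

37.35 wt%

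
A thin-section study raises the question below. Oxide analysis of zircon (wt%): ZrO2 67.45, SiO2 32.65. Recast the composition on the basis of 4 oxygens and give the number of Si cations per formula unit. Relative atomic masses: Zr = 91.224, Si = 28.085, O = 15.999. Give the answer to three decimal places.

67.45 wt% ZrO2 ÷ 123.222 g/mol = 0.54739 mol, giving 0.54739 Zr and 1.09478 O.
32.65 wt% SiO2 ÷ 60.083 g/mol = 0.54341 mol, giving 0.54341 Si and 1.08682 O.
Oxygen sums to 2.18160; scaling by 4/2.18160 = 1.83352 puts the formula on 4 O.
Si: 0.54341 × 1.83352 = 0.996 atoms per formula unit.

0.996 Si apfu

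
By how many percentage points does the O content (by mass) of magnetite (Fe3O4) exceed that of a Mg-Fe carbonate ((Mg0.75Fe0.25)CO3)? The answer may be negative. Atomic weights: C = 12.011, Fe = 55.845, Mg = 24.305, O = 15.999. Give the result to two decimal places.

-24.42 percentage points

O in Fe3O4: molar mass 231.531 g/mol; 4×15.999 = 63.996 g → 27.64 wt%.
O in (Mg0.75Fe0.25)CO3: molar mass 92.198 g/mol; 3×15.999 = 47.997 g → 52.06 wt%.
Difference = 27.64 − 52.06 = -24.42 percentage points.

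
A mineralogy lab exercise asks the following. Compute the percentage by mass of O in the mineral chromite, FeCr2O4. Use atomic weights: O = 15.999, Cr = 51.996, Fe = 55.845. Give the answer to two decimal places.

Formula mass = 1·55.845 + 2·51.996 + 4·15.999 = 223.833 g/mol, of which 63.996 g is O.
So O makes up 63.996/223.833 = 0.2859 of the mass, i.e. 28.59%.

28.59 weight percent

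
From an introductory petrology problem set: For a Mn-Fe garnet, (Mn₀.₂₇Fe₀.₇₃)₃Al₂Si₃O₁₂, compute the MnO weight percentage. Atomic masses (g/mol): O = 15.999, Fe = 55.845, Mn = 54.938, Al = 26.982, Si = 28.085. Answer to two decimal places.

Molar mass of (Mn₀.₂₇Fe₀.₇₃)₃Al₂Si₃O₁₂ = 0.81·54.938 + 2.19·55.845 + 2·26.982 + 3·28.085 + 12·15.999 = 497.007 g/mol.
Each formula unit contains 0.81 Mn, equivalent to 0.81/1 = 0.8100 mol MnO.
M(MnO) = 1×54.938 + 1×15.999 = 70.937 g/mol.
Mass of MnO per formula unit = 0.8100 × 70.937 = 57.459 g.
MnO wt% = 57.459 / 497.007 × 100 = 11.56%.

11.56 wt%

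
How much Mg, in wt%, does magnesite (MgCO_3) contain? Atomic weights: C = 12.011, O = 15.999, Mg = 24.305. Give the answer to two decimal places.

M(MgCO_3) = 84.313 g/mol.
Mg contributes 1 × 24.305 = 24.305 g per mole.
24.305/84.313 = 0.2883 → 28.83%.

28.83 wt%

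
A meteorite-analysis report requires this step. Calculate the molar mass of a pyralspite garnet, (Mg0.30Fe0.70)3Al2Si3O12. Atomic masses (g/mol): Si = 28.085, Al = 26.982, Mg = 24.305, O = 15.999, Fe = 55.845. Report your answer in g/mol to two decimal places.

469.36 g/mol

Mg: 0.90 × 24.305 = 21.8745
Fe: 2.10 × 55.845 = 117.2745
Al: 2 × 26.982 = 53.9640
Si: 3 × 28.085 = 84.2550
O: 12 × 15.999 = 191.9880
Summing the contributions gives the formula mass.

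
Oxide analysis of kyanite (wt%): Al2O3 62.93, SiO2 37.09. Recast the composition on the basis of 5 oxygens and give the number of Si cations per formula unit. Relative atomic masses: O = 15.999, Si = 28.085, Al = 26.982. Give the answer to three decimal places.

62.93 wt% Al2O3 ÷ 101.961 g/mol = 0.61720 mol, giving 1.23440 Al and 1.85160 O.
37.09 wt% SiO2 ÷ 60.083 g/mol = 0.61731 mol, giving 0.61731 Si and 1.23462 O.
Oxygen sums to 3.08622; scaling by 5/3.08622 = 1.62010 puts the formula on 5 O.
Si: 0.61731 × 1.62010 = 1.000 atoms per formula unit.

1.000 Si apfu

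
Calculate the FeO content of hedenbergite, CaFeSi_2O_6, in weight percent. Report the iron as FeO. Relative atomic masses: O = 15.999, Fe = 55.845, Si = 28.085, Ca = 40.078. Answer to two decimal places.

28.96 wt%

Formula mass = 248.087 g/mol.
1 Fe → 1.0000 mol FeO per formula unit; M(FeO) = 71.844, so FeO mass = 71.844 g.
71.844/248.087 × 100 = 28.96 wt%.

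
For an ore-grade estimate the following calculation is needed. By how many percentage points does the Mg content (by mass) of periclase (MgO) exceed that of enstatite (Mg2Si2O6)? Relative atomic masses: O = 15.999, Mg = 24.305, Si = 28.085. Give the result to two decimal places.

36.09 percentage points

First mineral: 24.305 g Mg in 40.304 g formula = 60.30 wt% Mg.
Second mineral: 48.610 g Mg in 200.774 g formula = 24.21 wt% Mg.
60.30% − 24.21% gives a difference of 36.09 percentage points.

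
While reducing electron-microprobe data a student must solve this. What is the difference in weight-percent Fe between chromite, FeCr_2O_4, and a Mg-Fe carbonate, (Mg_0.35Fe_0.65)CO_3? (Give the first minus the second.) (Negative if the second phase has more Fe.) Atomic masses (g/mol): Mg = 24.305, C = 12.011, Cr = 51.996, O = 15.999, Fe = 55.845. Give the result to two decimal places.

-9.68 percentage points

M(FeCr_2O_4) = 223.833 g/mol, so wt% Fe = 55.845/223.833 × 100 = 24.95%.
M((Mg_0.35Fe_0.65)CO_3) = 104.814 g/mol, so wt% Fe = 36.299/104.814 × 100 = 34.63%.
24.95 − 34.63 = -9.68 pp.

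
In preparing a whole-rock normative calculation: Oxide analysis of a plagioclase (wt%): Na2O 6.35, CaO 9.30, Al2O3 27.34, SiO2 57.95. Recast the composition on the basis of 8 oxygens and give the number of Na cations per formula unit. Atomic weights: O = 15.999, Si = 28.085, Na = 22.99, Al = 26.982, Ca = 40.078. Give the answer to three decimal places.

6.35 wt% Na2O ÷ 61.979 g/mol = 0.10245 mol, giving 0.20490 Na and 0.10245 O.
9.30 wt% CaO ÷ 56.077 g/mol = 0.16584 mol, giving 0.16584 Ca and 0.16584 O.
27.34 wt% Al2O3 ÷ 101.961 g/mol = 0.26814 mol, giving 0.53628 Al and 0.80442 O.
57.95 wt% SiO2 ÷ 60.083 g/mol = 0.96450 mol, giving 0.96450 Si and 1.92900 O.
Oxygen sums to 3.00171; scaling by 8/3.00171 = 2.66515 puts the formula on 8 O.
Na: 0.20490 × 2.66515 = 0.546 atoms per formula unit.

0.546 Na apfu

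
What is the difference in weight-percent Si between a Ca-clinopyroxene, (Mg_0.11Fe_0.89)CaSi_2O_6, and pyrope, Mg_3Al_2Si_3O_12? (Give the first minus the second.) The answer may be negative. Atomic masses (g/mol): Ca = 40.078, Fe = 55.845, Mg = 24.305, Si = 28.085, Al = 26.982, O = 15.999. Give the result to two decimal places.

First mineral: 56.170 g Si in 244.618 g formula = 22.96 wt% Si.
Second mineral: 84.255 g Si in 403.122 g formula = 20.90 wt% Si.
22.96% − 20.90% gives a difference of 2.06 percentage points.

2.06 percentage points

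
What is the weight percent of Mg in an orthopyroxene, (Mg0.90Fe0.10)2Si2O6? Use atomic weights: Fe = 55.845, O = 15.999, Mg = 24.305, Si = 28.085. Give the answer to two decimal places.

M((Mg0.90Fe0.10)2Si2O6) = 207.082 g/mol.
Mg contributes 1.80 × 24.305 = 43.749 g per mole.
43.749/207.082 = 0.2113 → 21.13%.

21.13 weight percent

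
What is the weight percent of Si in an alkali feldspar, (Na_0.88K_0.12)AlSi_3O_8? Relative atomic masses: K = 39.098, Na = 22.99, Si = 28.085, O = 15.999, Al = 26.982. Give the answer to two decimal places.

31.90 mass %

Molar mass of (Na_0.88K_0.12)AlSi_3O_8: 0.88·22.99 + 0.12·39.098 + 1·26.982 + 3·28.085 + 8·15.999 = 264.152 g/mol.
Mass of Si per formula unit: 3 × 28.085 = 84.255 g.
Weight fraction Si = 84.255 / 264.152 = 0.3190.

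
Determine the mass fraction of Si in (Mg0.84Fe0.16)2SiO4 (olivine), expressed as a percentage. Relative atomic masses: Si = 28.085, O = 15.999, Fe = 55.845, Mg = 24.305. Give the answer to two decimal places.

18.63 wt%

Molar mass of (Mg0.84Fe0.16)2SiO4: 1.68·24.305 + 0.32·55.845 + 1·28.085 + 4·15.999 = 150.784 g/mol.
Mass of Si per formula unit: 1 × 28.085 = 28.085 g.
Weight fraction Si = 28.085 / 150.784 = 0.1863.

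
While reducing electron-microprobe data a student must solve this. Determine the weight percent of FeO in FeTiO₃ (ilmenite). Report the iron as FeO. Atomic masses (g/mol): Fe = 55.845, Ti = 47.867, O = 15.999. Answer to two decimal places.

Molar mass of FeTiO₃ = 1·55.845 + 1·47.867 + 3·15.999 = 151.709 g/mol.
Each formula unit contains 1 Fe, equivalent to 1/1 = 1.0000 mol FeO.
M(FeO) = 1×55.845 + 1×15.999 = 71.844 g/mol.
Mass of FeO per formula unit = 1.0000 × 71.844 = 71.844 g.
FeO wt% = 71.844 / 151.709 × 100 = 47.36%.

47.36 wt%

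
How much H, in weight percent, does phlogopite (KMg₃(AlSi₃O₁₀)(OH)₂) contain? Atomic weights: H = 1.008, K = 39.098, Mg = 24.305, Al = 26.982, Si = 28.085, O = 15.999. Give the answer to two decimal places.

Molar mass of KMg₃(AlSi₃O₁₀)(OH)₂: 1·39.098 + 3·24.305 + 1·26.982 + 3·28.085 + 12·15.999 + 2·1.008 = 417.254 g/mol.
Mass of H per formula unit: 2 × 1.008 = 2.016 g.
Weight fraction H = 2.016 / 417.254 = 0.0048.

0.48 weight percent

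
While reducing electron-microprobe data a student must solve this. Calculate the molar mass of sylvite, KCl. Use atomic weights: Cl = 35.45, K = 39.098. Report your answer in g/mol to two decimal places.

74.55 g/mol

M = 1·39.098 + 1·35.45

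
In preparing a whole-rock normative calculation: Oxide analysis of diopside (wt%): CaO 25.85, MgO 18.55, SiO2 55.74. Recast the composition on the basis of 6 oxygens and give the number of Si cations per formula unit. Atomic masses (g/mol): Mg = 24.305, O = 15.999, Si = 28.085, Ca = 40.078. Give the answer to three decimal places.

25.85 wt% CaO ÷ 56.077 g/mol = 0.46097 mol, giving 0.46097 Ca and 0.46097 O.
18.55 wt% MgO ÷ 40.304 g/mol = 0.46025 mol, giving 0.46025 Mg and 0.46025 O.
55.74 wt% SiO2 ÷ 60.083 g/mol = 0.92772 mol, giving 0.92772 Si and 1.85544 O.
Oxygen sums to 2.77666; scaling by 6/2.77666 = 2.16087 puts the formula on 6 O.
Si: 0.92772 × 2.16087 = 2.005 atoms per formula unit.

2.005 Si apfu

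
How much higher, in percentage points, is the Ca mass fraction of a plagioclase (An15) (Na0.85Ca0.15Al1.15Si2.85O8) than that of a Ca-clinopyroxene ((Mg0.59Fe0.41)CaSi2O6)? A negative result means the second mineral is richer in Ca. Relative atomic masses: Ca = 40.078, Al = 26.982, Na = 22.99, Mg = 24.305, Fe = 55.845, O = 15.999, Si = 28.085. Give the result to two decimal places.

First mineral: 6.012 g Ca in 264.617 g formula = 2.27 wt% Ca.
Second mineral: 40.078 g Ca in 229.478 g formula = 17.46 wt% Ca.
2.27% − 17.46% gives a difference of -15.19 percentage points.

-15.19 percentage points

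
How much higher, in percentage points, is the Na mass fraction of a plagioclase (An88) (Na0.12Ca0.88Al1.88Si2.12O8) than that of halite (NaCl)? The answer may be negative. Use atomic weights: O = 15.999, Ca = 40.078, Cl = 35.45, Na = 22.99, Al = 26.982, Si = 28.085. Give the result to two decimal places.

-38.34 percentage points

M(Na0.12Ca0.88Al1.88Si2.12O8) = 276.286 g/mol, so wt% Na = 2.759/276.286 × 100 = 1.00%.
M(NaCl) = 58.440 g/mol, so wt% Na = 22.990/58.440 × 100 = 39.34%.
1.00 − 39.34 = -38.34 pp.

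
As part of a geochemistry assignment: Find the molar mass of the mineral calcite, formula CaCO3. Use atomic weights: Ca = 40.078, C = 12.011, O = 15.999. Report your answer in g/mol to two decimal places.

M = 1*40.078 + 1*12.011 + 3*15.999

100.09 g/mol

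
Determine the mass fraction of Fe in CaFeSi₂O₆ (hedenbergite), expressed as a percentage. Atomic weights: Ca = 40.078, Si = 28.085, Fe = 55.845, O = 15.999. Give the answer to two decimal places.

Formula mass = 1*40.078 + 1*55.845 + 2*28.085 + 6*15.999 = 248.087 g/mol, of which 55.845 g is Fe.
So Fe makes up 55.845/248.087 = 0.2251 of the mass, i.e. 22.51%.

22.51 mass %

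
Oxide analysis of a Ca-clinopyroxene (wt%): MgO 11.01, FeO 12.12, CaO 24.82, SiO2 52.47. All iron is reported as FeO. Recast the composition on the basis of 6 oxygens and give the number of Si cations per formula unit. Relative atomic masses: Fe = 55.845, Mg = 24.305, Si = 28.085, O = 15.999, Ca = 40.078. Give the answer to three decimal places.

MgO: 11.01/40.304 = 0.27317 mol → 0.27317 mol Mg, 0.27317 mol O.
FeO: 12.12/71.844 = 0.16870 mol → 0.16870 mol Fe, 0.16870 mol O.
CaO: 24.82/56.077 = 0.44261 mol → 0.44261 mol Ca, 0.44261 mol O.
SiO2: 52.47/60.083 = 0.87329 mol → 0.87329 mol Si, 1.74658 mol O.
Total oxygen = 2.63106 mol. Normalization factor = 6/2.63106 = 2.28045.
Si per 6 O = 0.87329 × 2.28045 = 1.991.

1.991 Si apfu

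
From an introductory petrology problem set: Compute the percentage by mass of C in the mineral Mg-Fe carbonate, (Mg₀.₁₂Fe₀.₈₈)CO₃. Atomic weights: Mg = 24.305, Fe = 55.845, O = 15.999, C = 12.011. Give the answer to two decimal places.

10.72 weight percent

Formula mass = 0.12*24.305 + 0.88*55.845 + 1*12.011 + 3*15.999 = 112.068 g/mol, of which 12.011 g is C.
So C makes up 12.011/112.068 = 0.1072 of the mass, i.e. 10.72%.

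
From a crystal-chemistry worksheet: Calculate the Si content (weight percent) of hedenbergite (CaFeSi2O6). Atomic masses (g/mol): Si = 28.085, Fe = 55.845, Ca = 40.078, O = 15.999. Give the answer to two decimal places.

Molar mass of CaFeSi2O6: 1×40.078 + 1×55.845 + 2×28.085 + 6×15.999 = 248.087 g/mol.
Mass of Si per formula unit: 2 × 28.085 = 56.170 g.
Weight fraction Si = 56.170 / 248.087 = 0.2264.

22.64 weight percent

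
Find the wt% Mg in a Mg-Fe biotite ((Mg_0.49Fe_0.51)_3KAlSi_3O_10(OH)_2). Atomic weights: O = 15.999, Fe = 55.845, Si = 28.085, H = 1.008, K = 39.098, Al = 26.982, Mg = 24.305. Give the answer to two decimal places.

7.68 weight percent

Formula mass = 1.47×24.305 + 1.53×55.845 + 1×39.098 + 1×26.982 + 3×28.085 + 12×15.999 + 2×1.008 = 465.510 g/mol, of which 35.728 g is Mg.
So Mg makes up 35.728/465.510 = 0.0768 of the mass, i.e. 7.68%.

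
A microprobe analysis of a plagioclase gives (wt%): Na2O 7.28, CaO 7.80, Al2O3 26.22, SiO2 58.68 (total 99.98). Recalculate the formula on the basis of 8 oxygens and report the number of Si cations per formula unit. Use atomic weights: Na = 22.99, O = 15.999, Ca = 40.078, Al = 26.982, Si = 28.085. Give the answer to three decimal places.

Na2O: 7.28/61.979 = 0.11746 mol → 0.23492 mol Na, 0.11746 mol O.
CaO: 7.80/56.077 = 0.13909 mol → 0.13909 mol Ca, 0.13909 mol O.
Al2O3: 26.22/101.961 = 0.25716 mol → 0.51432 mol Al, 0.77148 mol O.
SiO2: 58.68/60.083 = 0.97665 mol → 0.97665 mol Si, 1.95330 mol O.
Total oxygen = 2.98133 mol. Normalization factor = 8/2.98133 = 2.68337.
Si per 8 O = 0.97665 × 2.68337 = 2.621.

2.621 Si apfu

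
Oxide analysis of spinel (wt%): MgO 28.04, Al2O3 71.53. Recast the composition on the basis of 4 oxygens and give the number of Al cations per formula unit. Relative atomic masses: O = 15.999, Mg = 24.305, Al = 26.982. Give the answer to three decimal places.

28.04 wt% MgO ÷ 40.304 g/mol = 0.69571 mol, giving 0.69571 Mg and 0.69571 O.
71.53 wt% Al2O3 ÷ 101.961 g/mol = 0.70154 mol, giving 1.40308 Al and 2.10462 O.
Oxygen sums to 2.80033; scaling by 4/2.80033 = 1.42840 puts the formula on 4 O.
Al: 1.40308 × 1.42840 = 2.004 atoms per formula unit.

2.004 Al apfu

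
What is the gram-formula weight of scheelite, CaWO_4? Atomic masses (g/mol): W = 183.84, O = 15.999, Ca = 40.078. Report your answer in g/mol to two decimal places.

287.91 g/mol

M = 1×40.078 + 1×183.84 + 4×15.999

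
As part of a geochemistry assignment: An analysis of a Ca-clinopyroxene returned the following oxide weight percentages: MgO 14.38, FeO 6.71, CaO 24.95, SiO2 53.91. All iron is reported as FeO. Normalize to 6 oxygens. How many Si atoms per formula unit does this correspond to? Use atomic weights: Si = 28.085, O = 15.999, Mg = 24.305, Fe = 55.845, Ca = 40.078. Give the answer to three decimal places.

MgO (M=40.304): mol = 0.35679; Mg = 0.35679, O = 0.35679.
FeO (M=71.844): mol = 0.09340; Fe = 0.09340, O = 0.09340.
CaO (M=56.077): mol = 0.44492; Ca = 0.44492, O = 0.44492.
SiO2 (M=60.083): mol = 0.89726; Si = 0.89726, O = 1.79452.
ΣO = 2.68963; factor = 6/ΣO = 2.23079.
Si apfu = 0.89726 × 2.23079 = 2.002.

2.002 Si apfu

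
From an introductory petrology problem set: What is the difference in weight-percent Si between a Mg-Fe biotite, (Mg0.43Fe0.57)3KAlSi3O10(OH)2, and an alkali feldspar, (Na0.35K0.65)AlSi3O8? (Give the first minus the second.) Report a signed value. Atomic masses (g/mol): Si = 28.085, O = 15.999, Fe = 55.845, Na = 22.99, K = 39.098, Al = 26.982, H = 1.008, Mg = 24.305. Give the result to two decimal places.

-13.02 percentage points

Si in (Mg0.43Fe0.57)3KAlSi3O10(OH)2: molar mass 471.187 g/mol; 3×28.085 = 84.255 g → 17.88 wt%.
Si in (Na0.35K0.65)AlSi3O8: molar mass 272.689 g/mol; 3×28.085 = 84.255 g → 30.90 wt%.
Difference = 17.88 − 30.90 = -13.02 percentage points.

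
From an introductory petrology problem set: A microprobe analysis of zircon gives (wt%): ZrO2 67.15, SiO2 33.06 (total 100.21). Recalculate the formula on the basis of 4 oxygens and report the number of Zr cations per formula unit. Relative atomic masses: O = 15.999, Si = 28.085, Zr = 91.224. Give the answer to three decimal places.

0.995 Zr apfu

ZrO2: 67.15/123.222 = 0.54495 mol → 0.54495 mol Zr, 1.08990 mol O.
SiO2: 33.06/60.083 = 0.55024 mol → 0.55024 mol Si, 1.10048 mol O.
Total oxygen = 2.19038 mol. Normalization factor = 4/2.19038 = 1.82617.
Zr per 4 O = 0.54495 × 1.82617 = 0.995.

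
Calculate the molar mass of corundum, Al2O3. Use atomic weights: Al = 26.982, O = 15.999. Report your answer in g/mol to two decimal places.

The formula mass is the sum 2·26.982 + 3·15.999.

101.96 g/mol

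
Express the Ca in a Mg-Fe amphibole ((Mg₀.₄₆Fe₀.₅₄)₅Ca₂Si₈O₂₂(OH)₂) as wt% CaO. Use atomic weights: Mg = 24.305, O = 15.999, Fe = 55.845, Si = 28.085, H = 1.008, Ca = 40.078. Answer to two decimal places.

12.50 wt%

M((Mg₀.₄₆Fe₀.₅₄)₅Ca₂Si₈O₂₂(OH)₂) = 897.511 g/mol; M(CaO) = 56.077 g/mol.
Moles CaO per formula unit = 2 Ca ÷ 1 = 2.0000.
CaO fraction = (2.0000 × 56.077) / 897.511 = 112.154/897.511 = 0.1250.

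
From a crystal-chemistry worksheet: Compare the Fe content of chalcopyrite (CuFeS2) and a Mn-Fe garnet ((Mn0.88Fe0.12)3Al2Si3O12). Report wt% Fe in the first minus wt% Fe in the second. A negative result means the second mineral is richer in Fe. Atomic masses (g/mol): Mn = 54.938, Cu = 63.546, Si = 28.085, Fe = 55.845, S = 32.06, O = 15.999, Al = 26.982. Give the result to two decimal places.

26.37 percentage points

M(CuFeS2) = 183.511 g/mol, so wt% Fe = 55.845/183.511 × 100 = 30.43%.
M((Mn0.88Fe0.12)3Al2Si3O12) = 495.348 g/mol, so wt% Fe = 20.104/495.348 × 100 = 4.06%.
30.43 − 4.06 = 26.37 pp.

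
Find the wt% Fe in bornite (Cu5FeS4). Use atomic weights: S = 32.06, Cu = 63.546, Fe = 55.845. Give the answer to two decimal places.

11.13 mass %

Formula mass = 5*63.546 + 1*55.845 + 4*32.06 = 501.815 g/mol, of which 55.845 g is Fe.
So Fe makes up 55.845/501.815 = 0.1113 of the mass, i.e. 11.13%.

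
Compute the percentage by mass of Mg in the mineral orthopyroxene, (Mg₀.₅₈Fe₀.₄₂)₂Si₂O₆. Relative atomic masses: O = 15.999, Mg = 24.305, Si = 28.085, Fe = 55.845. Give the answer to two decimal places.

Formula mass = 1.16×24.305 + 0.84×55.845 + 2×28.085 + 6×15.999 = 227.268 g/mol, of which 28.194 g is Mg.
So Mg makes up 28.194/227.268 = 0.1241 of the mass, i.e. 12.41%.

12.41 wt%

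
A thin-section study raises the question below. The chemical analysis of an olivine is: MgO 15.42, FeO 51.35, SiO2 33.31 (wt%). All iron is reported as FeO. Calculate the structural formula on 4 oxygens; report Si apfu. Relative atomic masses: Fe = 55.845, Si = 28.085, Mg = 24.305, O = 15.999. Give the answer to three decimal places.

MgO (M=40.304): mol = 0.38259; Mg = 0.38259, O = 0.38259.
FeO (M=71.844): mol = 0.71474; Fe = 0.71474, O = 0.71474.
SiO2 (M=60.083): mol = 0.55440; Si = 0.55440, O = 1.10880.
ΣO = 2.20613; factor = 4/ΣO = 1.81313.
Si apfu = 0.55440 × 1.81313 = 1.005.

1.005 Si apfu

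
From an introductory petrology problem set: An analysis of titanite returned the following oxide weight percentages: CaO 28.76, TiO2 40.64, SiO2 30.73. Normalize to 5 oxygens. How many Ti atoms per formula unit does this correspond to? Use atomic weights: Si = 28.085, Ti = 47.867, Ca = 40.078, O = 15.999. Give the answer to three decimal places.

0.996 Ti apfu

CaO (M=56.077): mol = 0.51287; Ca = 0.51287, O = 0.51287.
TiO2 (M=79.865): mol = 0.50886; Ti = 0.50886, O = 1.01772.
SiO2 (M=60.083): mol = 0.51146; Si = 0.51146, O = 1.02292.
ΣO = 2.55351; factor = 5/ΣO = 1.95809.
Ti apfu = 0.50886 × 1.95809 = 0.996.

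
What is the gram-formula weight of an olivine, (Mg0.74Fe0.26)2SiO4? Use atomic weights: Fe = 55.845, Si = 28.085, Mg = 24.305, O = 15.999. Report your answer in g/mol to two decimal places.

157.09 g/mol

M = 1.48*24.305 + 0.52*55.845 + 1*28.085 + 4*15.999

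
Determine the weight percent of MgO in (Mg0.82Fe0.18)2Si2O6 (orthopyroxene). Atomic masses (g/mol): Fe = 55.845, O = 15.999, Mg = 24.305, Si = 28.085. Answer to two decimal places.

M((Mg0.82Fe0.18)2Si2O6) = 212.128 g/mol; M(MgO) = 40.304 g/mol.
Moles MgO per formula unit = 1.64 Mg ÷ 1 = 1.6400.
MgO fraction = (1.6400 × 40.304) / 212.128 = 66.099/212.128 = 0.3116.

31.16 wt%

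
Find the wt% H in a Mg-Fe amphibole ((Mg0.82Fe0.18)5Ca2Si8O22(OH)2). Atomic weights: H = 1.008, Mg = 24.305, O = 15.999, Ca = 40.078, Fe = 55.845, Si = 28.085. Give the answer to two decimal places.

Molar mass of (Mg0.82Fe0.18)5Ca2Si8O22(OH)2: 4.10*24.305 + 0.90*55.845 + 2*40.078 + 8*28.085 + 24*15.999 + 2*1.008 = 840.739 g/mol.
Mass of H per formula unit: 2 × 1.008 = 2.016 g.
Weight fraction H = 2.016 / 840.739 = 0.0024.

0.24 weight percent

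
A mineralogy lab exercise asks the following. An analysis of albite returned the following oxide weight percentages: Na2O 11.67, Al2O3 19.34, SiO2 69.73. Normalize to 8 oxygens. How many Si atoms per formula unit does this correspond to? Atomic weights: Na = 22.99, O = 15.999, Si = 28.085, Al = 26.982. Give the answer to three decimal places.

3.016 Si apfu

11.67 wt% Na2O ÷ 61.979 g/mol = 0.18829 mol, giving 0.37658 Na and 0.18829 O.
19.34 wt% Al2O3 ÷ 101.961 g/mol = 0.18968 mol, giving 0.37936 Al and 0.56904 O.
69.73 wt% SiO2 ÷ 60.083 g/mol = 1.16056 mol, giving 1.16056 Si and 2.32112 O.
Oxygen sums to 3.07845; scaling by 8/3.07845 = 2.59871 puts the formula on 8 O.
Si: 1.16056 × 2.59871 = 3.016 atoms per formula unit.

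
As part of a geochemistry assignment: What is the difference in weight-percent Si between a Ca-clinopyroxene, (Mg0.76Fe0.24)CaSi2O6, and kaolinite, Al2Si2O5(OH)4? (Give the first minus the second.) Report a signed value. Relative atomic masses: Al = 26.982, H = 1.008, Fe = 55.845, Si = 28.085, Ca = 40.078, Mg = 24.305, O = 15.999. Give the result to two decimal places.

3.30 percentage points

M((Mg0.76Fe0.24)CaSi2O6) = 224.117 g/mol, so wt% Si = 56.170/224.117 × 100 = 25.06%.
M(Al2Si2O5(OH)4) = 258.157 g/mol, so wt% Si = 56.170/258.157 × 100 = 21.76%.
25.06 − 21.76 = 3.30 pp.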